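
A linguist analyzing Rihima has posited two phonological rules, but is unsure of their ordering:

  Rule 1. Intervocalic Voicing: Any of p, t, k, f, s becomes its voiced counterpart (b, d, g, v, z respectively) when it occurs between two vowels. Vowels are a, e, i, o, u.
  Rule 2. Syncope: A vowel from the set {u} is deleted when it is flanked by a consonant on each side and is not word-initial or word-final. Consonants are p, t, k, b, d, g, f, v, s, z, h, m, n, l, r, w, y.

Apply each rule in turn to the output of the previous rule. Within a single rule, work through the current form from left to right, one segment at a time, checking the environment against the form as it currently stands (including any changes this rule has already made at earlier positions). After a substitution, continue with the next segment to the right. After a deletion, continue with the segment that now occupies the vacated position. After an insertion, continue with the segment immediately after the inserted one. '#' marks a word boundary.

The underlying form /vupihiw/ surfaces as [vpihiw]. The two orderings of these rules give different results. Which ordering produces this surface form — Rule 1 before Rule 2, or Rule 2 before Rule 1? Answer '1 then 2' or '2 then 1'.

Order 1 then 2:
  1 Intervocalic Voicing: [vupihiw] → [vubihiw]
  2 Syncope: [vubihiw] → [vbihiw]
  result: [vbihiw]
Order 2 then 1:
  2 Syncope: [vupihiw] → [vpihiw]
  1 Intervocalic Voicing: no change — [vpihiw]
  result: [vpihiw]

2 then 1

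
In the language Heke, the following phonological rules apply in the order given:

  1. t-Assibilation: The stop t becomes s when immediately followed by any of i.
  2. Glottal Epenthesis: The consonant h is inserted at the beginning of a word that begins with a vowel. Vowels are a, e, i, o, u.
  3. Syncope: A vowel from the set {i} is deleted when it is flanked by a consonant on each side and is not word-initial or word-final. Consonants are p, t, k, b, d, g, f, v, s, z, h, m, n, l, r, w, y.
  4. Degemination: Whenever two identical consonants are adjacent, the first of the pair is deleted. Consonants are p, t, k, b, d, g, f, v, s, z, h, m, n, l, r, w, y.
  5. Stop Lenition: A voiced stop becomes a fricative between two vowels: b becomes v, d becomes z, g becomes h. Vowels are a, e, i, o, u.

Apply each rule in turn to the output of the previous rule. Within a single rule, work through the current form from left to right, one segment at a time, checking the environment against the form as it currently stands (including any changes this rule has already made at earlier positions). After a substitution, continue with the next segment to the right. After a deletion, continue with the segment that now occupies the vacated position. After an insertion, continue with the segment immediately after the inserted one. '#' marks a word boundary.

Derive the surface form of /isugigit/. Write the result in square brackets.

1 t-Assibilation: no change — [isugigit]
2 Glottal Epenthesis: [isugigit] → [hisugigit]
3 Syncope: [hisugigit] → [hsuggt]
4 Degemination: [hsuggt] → [hsugt]
5 Stop Lenition: no change — [hsugt]

[hsugt]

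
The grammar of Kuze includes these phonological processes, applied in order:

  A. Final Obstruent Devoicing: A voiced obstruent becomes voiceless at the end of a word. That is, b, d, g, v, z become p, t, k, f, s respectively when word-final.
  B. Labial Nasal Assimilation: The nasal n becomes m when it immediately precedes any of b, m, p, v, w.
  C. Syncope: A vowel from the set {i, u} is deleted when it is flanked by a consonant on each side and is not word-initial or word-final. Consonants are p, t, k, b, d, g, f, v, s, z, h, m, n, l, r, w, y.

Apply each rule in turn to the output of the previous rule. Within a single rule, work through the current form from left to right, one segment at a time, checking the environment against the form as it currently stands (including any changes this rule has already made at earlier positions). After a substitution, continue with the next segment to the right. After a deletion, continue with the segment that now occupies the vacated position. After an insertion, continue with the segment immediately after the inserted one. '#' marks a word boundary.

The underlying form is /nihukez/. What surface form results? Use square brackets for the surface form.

A Final Obstruent Devoicing: [nihukez] → [nihukes]
B Labial Nasal Assimilation: no change — [nihukes]
C Syncope: [nihukes] → [nhkes]

[nhkes]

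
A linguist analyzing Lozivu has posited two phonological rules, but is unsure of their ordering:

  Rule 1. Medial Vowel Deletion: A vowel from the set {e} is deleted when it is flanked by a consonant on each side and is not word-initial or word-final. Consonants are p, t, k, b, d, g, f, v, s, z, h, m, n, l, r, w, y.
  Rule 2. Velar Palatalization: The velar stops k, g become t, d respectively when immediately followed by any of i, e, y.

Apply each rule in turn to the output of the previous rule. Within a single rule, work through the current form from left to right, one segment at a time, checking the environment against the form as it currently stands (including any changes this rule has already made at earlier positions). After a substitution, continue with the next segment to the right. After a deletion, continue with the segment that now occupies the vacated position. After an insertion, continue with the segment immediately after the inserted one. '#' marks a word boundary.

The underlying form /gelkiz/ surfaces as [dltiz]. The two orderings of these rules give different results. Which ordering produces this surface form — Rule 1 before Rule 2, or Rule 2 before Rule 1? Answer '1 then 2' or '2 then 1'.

Order 1 then 2:
  1 Medial Vowel Deletion: [gelkiz] → [glkiz]
  2 Velar Palatalization: [glkiz] → [gltiz]
  result: [gltiz]
Order 2 then 1:
  2 Velar Palatalization: [gelkiz] → [deltiz]
  1 Medial Vowel Deletion: [deltiz] → [dltiz]
  result: [dltiz]

2 then 1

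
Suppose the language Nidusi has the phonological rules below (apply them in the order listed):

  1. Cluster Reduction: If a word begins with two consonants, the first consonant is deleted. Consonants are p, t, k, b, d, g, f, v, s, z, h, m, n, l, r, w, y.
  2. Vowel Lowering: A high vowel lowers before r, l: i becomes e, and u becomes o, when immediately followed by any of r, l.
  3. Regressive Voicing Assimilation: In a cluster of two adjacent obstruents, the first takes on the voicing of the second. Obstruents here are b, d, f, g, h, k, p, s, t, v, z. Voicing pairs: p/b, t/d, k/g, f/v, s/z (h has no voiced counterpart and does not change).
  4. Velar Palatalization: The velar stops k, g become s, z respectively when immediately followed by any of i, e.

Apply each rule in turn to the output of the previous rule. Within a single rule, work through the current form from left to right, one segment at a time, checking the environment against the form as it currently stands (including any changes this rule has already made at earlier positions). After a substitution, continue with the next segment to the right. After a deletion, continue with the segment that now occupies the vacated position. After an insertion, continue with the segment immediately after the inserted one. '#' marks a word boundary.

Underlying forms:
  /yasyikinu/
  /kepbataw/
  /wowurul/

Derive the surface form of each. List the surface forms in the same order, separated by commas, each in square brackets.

/yasyikinu/:
  1 Cluster Reduction: no change — [yasyikinu]
  2 Vowel Lowering: no change — [yasyikinu]
  3 Regressive Voicing Assimilation: no change — [yasyikinu]
  4 Velar Palatalization: [yasyikinu] → [yasyisinu]
/kepbataw/:
  1 Cluster Reduction: no change — [kepbataw]
  2 Vowel Lowering: no change — [kepbataw]
  3 Regressive Voicing Assimilation: [kepbataw] → [kebbataw]
  4 Velar Palatalization: [kebbataw] → [sebbataw]
/wowurul/:
  1 Cluster Reduction: no change — [wowurul]
  2 Vowel Lowering: [wowurul] → [woworol]
  3 Regressive Voicing Assimilation: no change — [woworol]
  4 Velar Palatalization: no change — [woworol]

[yasyisinu], [sebbataw], [woworol]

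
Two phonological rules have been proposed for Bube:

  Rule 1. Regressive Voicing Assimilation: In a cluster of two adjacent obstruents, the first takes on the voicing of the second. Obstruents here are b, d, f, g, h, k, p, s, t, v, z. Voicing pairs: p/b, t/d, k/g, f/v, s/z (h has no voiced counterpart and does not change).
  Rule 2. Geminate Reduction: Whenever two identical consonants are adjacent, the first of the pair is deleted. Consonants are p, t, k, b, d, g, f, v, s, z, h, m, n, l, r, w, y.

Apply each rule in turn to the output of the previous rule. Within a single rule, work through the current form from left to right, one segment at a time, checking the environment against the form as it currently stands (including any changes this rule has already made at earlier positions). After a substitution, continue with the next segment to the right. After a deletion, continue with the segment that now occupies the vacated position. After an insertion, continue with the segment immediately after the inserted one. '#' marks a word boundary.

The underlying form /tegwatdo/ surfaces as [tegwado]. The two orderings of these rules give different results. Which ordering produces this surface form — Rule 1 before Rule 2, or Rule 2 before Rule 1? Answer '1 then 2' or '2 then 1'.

Order 1 then 2:
  1 Regressive Voicing Assimilation: [tegwatdo] → [tegwaddo]
  2 Geminate Reduction: [tegwaddo] → [tegwado]
  result: [tegwado]
Order 2 then 1:
  2 Geminate Reduction: no change — [tegwatdo]
  1 Regressive Voicing Assimilation: [tegwatdo] → [tegwaddo]
  result: [tegwaddo]

1 then 2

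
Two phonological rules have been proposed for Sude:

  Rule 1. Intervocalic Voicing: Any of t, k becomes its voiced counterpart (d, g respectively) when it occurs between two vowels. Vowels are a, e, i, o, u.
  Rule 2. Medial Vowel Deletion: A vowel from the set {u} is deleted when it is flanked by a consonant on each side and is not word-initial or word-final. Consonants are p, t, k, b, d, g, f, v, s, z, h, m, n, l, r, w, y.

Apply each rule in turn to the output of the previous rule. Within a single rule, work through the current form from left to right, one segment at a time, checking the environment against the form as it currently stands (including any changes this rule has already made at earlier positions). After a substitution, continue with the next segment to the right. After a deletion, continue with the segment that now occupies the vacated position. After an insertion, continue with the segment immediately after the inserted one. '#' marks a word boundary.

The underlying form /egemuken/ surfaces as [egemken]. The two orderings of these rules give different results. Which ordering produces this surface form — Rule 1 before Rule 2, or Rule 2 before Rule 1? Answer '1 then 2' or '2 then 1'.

2 then 1

Order 1 then 2:
  1 Intervocalic Voicing: [egemuken] → [egemugen]
  2 Medial Vowel Deletion: [egemugen] → [egemgen]
  result: [egemgen]
Order 2 then 1:
  2 Medial Vowel Deletion: [egemuken] → [egemken]
  1 Intervocalic Voicing: no change — [egemken]
  result: [egemken]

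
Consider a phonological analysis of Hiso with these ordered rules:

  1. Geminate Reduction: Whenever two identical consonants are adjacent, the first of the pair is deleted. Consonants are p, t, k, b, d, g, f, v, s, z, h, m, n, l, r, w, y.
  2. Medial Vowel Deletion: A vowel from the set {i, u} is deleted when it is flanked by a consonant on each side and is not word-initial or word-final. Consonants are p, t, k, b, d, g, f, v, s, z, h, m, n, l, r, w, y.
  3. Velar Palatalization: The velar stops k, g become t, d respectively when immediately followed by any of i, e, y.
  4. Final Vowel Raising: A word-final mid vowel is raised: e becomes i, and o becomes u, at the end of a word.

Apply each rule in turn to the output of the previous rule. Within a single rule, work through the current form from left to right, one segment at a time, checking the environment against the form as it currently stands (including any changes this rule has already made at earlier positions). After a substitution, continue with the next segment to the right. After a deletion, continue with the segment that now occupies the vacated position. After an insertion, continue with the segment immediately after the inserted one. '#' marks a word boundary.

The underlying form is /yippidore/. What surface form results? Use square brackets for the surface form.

1 Geminate Reduction: [yippidore] → [yipidore]
2 Medial Vowel Deletion: [yipidore] → [ypdore]
3 Velar Palatalization: no change — [ypdore]
4 Final Vowel Raising: [ypdore] → [ypdori]

[ypdori]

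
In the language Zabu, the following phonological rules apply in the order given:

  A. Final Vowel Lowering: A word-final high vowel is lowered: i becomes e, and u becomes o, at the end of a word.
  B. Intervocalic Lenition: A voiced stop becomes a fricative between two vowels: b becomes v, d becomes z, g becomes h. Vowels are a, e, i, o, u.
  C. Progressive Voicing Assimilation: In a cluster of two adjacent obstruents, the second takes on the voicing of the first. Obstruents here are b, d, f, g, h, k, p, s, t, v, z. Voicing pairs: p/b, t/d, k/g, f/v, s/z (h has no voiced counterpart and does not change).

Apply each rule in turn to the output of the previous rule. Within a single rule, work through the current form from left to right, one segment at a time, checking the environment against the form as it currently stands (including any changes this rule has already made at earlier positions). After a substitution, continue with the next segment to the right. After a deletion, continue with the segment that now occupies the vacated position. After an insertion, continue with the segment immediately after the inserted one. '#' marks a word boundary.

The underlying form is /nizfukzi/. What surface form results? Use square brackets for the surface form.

A Final Vowel Lowering: [nizfukzi] → [nizfukze]
B Intervocalic Lenition: no change — [nizfukze]
C Progressive Voicing Assimilation: [nizfukze] → [nizvukse]

[nizvukse]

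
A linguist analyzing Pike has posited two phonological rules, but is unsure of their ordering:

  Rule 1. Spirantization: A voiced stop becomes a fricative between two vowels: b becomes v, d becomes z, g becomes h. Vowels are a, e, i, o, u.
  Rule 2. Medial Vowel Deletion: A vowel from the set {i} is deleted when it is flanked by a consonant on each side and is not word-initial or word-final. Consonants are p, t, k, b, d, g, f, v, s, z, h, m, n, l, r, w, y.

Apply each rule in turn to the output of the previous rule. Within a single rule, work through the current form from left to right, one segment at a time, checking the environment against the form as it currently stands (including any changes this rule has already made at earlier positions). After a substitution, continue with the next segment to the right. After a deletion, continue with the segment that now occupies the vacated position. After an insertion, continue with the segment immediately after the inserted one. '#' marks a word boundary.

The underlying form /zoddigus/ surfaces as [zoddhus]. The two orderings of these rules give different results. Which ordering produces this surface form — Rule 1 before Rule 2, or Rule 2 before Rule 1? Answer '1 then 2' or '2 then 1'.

1 then 2

Order 1 then 2:
  1 Spirantization: [zoddigus] → [zoddihus]
  2 Medial Vowel Deletion: [zoddihus] → [zoddhus]
  result: [zoddhus]
Order 2 then 1:
  2 Medial Vowel Deletion: [zoddigus] → [zoddgus]
  1 Spirantization: no change — [zoddgus]
  result: [zoddgus]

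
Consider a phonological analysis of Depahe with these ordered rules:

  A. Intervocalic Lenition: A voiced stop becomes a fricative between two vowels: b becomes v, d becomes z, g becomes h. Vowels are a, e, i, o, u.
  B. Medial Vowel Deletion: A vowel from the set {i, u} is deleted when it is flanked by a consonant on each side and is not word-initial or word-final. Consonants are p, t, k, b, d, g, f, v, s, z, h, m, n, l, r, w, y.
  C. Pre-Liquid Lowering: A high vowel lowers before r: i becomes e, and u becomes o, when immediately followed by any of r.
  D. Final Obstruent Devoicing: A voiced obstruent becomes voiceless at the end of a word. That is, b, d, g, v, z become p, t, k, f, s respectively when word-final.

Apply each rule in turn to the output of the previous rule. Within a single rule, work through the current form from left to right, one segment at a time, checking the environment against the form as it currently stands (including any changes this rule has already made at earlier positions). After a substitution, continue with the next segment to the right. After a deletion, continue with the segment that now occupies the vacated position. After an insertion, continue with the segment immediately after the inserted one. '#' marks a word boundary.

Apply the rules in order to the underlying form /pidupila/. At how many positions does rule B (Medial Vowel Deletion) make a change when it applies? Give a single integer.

A Intervocalic Lenition: [pidupila] → [pizupila]
B Medial Vowel Deletion: [pizupila] → [pzpla]
C Pre-Liquid Lowering: no change — [pzpla]
D Final Obstruent Devoicing: no change — [pzpla]
Rule B changed 3 position(s).

3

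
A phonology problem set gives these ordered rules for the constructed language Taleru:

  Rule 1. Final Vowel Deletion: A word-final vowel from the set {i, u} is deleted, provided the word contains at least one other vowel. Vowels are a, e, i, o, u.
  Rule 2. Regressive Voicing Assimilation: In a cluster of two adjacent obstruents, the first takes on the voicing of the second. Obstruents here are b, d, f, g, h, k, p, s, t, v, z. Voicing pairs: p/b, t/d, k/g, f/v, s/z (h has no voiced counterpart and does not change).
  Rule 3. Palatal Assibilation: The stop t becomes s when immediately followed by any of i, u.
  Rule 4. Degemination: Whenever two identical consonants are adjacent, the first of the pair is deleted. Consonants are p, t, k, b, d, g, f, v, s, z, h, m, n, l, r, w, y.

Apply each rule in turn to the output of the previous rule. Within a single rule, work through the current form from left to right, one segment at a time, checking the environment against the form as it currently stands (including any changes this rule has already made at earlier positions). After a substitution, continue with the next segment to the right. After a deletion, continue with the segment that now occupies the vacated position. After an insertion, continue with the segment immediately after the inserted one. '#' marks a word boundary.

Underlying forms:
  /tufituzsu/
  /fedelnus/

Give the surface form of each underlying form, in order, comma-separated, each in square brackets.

/tufituzsu/:
  Rule 1 Final Vowel Deletion: [tufituzsu] → [tufituzs]
  Rule 2 Regressive Voicing Assimilation: [tufituzs] → [tufituss]
  Rule 3 Palatal Assibilation: [tufituss] → [sufisuss]
  Rule 4 Degemination: [sufisuss] → [sufisus]
/fedelnus/:
  Rule 1 Final Vowel Deletion: no change — [fedelnus]
  Rule 2 Regressive Voicing Assimilation: no change — [fedelnus]
  Rule 3 Palatal Assibilation: no change — [fedelnus]
  Rule 4 Degemination: no change — [fedelnus]

[sufisus], [fedelnus]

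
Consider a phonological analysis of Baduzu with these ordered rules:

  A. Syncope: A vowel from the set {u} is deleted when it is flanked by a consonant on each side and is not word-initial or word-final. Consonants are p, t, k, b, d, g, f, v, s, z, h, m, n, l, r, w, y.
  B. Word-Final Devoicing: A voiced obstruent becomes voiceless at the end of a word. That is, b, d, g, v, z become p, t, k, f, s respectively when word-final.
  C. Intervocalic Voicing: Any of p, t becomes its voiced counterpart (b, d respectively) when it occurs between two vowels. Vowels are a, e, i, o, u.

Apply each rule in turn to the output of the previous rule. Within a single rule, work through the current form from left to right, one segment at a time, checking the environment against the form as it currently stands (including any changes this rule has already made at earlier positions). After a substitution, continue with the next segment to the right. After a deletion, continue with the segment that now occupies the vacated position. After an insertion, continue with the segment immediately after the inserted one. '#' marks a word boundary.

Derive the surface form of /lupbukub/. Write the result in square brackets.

[lpbkp]

A Syncope: [lupbukub] → [lpbkb]
B Word-Final Devoicing: [lpbkb] → [lpbkp]
C Intervocalic Voicing: no change — [lpbkp]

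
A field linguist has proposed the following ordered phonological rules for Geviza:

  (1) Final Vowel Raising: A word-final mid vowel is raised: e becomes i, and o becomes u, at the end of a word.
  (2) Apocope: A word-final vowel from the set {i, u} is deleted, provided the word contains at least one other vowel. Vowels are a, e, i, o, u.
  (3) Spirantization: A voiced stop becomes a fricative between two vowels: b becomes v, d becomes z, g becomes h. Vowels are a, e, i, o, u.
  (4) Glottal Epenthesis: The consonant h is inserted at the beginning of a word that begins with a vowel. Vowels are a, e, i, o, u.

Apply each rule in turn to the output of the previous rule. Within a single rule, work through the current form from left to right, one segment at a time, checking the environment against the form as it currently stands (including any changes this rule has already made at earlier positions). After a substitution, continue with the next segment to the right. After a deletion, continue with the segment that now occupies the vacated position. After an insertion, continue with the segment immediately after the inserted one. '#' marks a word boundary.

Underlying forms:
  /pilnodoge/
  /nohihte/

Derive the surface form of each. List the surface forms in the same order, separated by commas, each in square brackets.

/pilnodoge/:
  (1) Final Vowel Raising: [pilnodoge] → [pilnodogi]
  (2) Apocope: [pilnodogi] → [pilnodog]
  (3) Spirantization: [pilnodog] → [pilnozog]
  (4) Glottal Epenthesis: no change — [pilnozog]
/nohihte/:
  (1) Final Vowel Raising: [nohihte] → [nohihti]
  (2) Apocope: [nohihti] → [nohiht]
  (3) Spirantization: no change — [nohiht]
  (4) Glottal Epenthesis: no change — [nohiht]

[pilnozog], [nohiht]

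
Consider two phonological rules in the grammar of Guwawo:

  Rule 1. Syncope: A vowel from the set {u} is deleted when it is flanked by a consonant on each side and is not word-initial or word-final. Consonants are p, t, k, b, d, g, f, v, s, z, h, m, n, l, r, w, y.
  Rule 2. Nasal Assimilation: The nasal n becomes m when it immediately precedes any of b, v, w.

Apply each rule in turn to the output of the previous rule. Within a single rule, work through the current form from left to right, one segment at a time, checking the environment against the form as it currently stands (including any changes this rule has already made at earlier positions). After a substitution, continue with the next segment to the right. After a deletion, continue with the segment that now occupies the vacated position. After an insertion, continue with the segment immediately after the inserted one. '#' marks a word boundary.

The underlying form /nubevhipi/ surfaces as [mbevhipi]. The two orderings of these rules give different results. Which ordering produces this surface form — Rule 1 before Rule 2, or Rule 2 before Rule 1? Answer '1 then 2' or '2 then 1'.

1 then 2

Order 1 then 2:
  1 Syncope: [nubevhipi] → [nbevhipi]
  2 Nasal Assimilation: [nbevhipi] → [mbevhipi]
  result: [mbevhipi]
Order 2 then 1:
  2 Nasal Assimilation: no change — [nubevhipi]
  1 Syncope: [nubevhipi] → [nbevhipi]
  result: [nbevhipi]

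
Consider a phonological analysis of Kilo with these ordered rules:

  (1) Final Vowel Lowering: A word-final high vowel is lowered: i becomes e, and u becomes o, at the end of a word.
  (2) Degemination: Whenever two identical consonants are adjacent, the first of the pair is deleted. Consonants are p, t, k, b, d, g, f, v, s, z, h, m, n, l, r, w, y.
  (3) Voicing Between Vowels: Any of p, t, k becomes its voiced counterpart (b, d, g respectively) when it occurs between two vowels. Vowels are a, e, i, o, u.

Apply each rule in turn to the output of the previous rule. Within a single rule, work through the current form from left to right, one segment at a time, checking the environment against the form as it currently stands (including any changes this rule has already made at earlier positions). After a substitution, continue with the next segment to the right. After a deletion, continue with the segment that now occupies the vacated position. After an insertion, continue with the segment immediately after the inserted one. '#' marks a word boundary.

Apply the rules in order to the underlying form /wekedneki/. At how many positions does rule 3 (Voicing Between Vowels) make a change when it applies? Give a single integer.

2

(1) Final Vowel Lowering: [wekedneki] → [wekedneke]
(2) Degemination: no change — [wekedneke]
(3) Voicing Between Vowels: [wekedneke] → [wegednege]
Rule 3 changed 2 position(s).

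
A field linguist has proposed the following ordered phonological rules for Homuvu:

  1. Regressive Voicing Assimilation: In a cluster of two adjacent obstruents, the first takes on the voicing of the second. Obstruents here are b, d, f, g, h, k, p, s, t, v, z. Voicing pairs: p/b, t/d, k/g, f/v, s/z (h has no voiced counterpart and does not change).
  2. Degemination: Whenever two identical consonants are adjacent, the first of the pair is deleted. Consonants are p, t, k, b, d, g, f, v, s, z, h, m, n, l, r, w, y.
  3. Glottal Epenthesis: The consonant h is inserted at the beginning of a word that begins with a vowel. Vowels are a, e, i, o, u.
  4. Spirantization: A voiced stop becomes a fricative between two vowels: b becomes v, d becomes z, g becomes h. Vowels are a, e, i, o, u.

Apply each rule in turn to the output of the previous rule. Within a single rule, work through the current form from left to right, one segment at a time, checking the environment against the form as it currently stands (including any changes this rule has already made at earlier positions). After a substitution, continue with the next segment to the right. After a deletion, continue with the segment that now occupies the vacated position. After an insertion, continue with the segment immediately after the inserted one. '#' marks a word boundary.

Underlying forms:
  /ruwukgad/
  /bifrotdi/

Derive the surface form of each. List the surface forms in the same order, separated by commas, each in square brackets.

[ruwuhad], [bifrozi]

/ruwukgad/:
  1 Regressive Voicing Assimilation: [ruwukgad] → [ruwuggad]
  2 Degemination: [ruwuggad] → [ruwugad]
  3 Glottal Epenthesis: no change — [ruwugad]
  4 Spirantization: [ruwugad] → [ruwuhad]
/bifrotdi/:
  1 Regressive Voicing Assimilation: [bifrotdi] → [bifroddi]
  2 Degemination: [bifroddi] → [bifrodi]
  3 Glottal Epenthesis: no change — [bifrodi]
  4 Spirantization: [bifrodi] → [bifrozi]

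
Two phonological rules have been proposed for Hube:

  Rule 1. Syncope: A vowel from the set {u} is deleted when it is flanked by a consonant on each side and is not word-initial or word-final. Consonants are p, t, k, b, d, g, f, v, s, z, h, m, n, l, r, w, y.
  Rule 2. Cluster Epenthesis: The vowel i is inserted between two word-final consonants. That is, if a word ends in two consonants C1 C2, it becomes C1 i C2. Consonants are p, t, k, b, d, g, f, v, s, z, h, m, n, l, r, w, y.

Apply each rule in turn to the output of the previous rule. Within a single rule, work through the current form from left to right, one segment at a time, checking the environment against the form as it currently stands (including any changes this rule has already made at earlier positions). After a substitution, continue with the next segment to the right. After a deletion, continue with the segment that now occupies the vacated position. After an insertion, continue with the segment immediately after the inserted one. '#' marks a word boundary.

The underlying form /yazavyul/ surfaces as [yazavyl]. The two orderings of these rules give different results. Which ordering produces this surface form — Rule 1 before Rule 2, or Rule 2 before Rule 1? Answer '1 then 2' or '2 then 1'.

2 then 1

Order 1 then 2:
  1 Syncope: [yazavyul] → [yazavyl]
  2 Cluster Epenthesis: [yazavyl] → [yazavyil]
  result: [yazavyil]
Order 2 then 1:
  2 Cluster Epenthesis: no change — [yazavyul]
  1 Syncope: [yazavyul] → [yazavyl]
  result: [yazavyl]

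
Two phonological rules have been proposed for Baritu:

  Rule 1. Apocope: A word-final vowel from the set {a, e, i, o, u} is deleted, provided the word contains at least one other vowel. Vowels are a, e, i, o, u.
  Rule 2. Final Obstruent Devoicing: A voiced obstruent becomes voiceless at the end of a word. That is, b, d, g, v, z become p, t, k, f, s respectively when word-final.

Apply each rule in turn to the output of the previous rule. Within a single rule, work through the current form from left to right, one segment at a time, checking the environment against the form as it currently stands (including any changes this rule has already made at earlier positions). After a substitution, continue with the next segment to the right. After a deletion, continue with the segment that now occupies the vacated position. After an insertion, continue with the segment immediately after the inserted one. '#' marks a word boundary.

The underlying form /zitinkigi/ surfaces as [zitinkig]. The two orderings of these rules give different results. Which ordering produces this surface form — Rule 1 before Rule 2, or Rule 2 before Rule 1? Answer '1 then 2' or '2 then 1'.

2 then 1

Order 1 then 2:
  1 Apocope: [zitinkigi] → [zitinkig]
  2 Final Obstruent Devoicing: [zitinkig] → [zitinkik]
  result: [zitinkik]
Order 2 then 1:
  2 Final Obstruent Devoicing: no change — [zitinkigi]
  1 Apocope: [zitinkigi] → [zitinkig]
  result: [zitinkig]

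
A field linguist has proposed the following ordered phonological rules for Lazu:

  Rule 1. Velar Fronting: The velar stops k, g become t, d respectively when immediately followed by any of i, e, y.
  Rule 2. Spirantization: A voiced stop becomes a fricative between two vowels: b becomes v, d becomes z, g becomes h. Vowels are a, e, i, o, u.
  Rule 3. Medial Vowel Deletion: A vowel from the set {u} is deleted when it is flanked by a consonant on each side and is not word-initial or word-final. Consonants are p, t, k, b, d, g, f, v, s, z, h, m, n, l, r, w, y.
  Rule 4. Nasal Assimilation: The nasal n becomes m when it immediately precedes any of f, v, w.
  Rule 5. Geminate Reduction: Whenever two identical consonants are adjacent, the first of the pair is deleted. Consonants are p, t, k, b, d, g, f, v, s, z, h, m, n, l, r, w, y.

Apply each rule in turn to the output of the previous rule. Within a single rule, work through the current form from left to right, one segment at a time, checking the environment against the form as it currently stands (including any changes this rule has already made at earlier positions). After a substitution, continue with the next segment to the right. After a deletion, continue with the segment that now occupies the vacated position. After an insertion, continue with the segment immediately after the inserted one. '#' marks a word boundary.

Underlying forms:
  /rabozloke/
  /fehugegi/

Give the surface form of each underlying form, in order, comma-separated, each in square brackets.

/rabozloke/:
  Rule 1 Velar Fronting: [rabozloke] → [rabozlote]
  Rule 2 Spirantization: [rabozlote] → [ravozlote]
  Rule 3 Medial Vowel Deletion: no change — [ravozlote]
  Rule 4 Nasal Assimilation: no change — [ravozlote]
  Rule 5 Geminate Reduction: no change — [ravozlote]
/fehugegi/:
  Rule 1 Velar Fronting: [fehugegi] → [fehudedi]
  Rule 2 Spirantization: [fehudedi] → [fehuzezi]
  Rule 3 Medial Vowel Deletion: [fehuzezi] → [fehzezi]
  Rule 4 Nasal Assimilation: no change — [fehzezi]
  Rule 5 Geminate Reduction: no change — [fehzezi]

[ravozlote], [fehzezi]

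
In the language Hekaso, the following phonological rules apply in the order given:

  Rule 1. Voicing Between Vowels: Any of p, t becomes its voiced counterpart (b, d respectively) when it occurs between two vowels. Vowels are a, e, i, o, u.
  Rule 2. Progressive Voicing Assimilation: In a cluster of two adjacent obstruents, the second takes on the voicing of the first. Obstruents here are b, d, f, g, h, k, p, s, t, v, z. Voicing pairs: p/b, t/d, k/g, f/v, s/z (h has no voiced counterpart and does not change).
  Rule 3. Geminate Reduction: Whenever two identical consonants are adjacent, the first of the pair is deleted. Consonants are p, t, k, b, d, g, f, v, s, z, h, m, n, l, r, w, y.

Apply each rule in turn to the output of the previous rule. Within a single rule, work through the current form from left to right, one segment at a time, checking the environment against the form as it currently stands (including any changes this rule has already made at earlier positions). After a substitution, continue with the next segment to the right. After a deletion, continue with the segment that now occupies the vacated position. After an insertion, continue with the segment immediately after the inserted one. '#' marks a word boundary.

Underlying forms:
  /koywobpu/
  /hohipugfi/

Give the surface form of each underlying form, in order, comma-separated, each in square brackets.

[koywobu], [hohibugvi]

/koywobpu/:
  Rule 1 Voicing Between Vowels: no change — [koywobpu]
  Rule 2 Progressive Voicing Assimilation: [koywobpu] → [koywobbu]
  Rule 3 Geminate Reduction: [koywobbu] → [koywobu]
/hohipugfi/:
  Rule 1 Voicing Between Vowels: [hohipugfi] → [hohibugfi]
  Rule 2 Progressive Voicing Assimilation: [hohibugfi] → [hohibugvi]
  Rule 3 Geminate Reduction: no change — [hohibugvi]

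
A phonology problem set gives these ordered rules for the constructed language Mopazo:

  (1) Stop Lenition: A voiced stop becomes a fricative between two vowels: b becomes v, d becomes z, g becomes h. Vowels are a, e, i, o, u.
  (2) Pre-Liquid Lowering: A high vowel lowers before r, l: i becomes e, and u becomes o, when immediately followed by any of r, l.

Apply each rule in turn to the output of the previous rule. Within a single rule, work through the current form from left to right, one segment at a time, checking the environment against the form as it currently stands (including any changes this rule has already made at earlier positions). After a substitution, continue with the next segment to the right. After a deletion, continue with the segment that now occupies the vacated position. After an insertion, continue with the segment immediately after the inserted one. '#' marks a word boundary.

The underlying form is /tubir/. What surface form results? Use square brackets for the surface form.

(1) Stop Lenition: [tubir] → [tuvir]
(2) Pre-Liquid Lowering: [tuvir] → [tuver]

[tuver]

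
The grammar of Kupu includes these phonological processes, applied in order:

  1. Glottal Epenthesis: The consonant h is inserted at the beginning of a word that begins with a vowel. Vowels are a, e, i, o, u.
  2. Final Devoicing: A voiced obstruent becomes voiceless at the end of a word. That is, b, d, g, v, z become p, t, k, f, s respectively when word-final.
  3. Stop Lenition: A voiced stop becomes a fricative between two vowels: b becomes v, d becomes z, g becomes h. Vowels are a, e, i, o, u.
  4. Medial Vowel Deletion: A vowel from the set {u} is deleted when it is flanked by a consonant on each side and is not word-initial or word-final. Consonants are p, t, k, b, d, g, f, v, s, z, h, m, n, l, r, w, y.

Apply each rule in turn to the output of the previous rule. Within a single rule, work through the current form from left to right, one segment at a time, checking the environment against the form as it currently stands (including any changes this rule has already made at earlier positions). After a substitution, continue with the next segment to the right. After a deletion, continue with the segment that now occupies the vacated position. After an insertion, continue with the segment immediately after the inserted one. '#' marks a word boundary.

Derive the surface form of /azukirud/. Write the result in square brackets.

[hazkirt]

1 Glottal Epenthesis: [azukirud] → [hazukirud]
2 Final Devoicing: [hazukirud] → [hazukirut]
3 Stop Lenition: no change — [hazukirut]
4 Medial Vowel Deletion: [hazukirut] → [hazkirt]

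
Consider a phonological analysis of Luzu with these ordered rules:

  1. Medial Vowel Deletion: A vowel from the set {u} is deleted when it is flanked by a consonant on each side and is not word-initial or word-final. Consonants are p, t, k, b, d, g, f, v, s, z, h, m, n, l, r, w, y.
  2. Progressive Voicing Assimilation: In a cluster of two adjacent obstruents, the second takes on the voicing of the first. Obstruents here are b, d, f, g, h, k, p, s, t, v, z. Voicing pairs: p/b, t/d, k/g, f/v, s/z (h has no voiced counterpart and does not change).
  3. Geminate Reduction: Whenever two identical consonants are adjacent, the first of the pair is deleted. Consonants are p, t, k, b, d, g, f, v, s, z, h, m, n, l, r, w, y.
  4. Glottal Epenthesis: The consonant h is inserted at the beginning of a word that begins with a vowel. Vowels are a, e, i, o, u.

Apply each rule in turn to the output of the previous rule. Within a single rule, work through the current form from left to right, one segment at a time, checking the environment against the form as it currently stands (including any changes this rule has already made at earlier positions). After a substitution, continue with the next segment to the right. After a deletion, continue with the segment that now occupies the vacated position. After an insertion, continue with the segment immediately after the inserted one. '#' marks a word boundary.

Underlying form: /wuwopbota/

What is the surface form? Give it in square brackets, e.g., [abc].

[wopota]

1 Medial Vowel Deletion: [wuwopbota] → [wwopbota]
2 Progressive Voicing Assimilation: [wwopbota] → [wwoppota]
3 Geminate Reduction: [wwoppota] → [wopota]
4 Glottal Epenthesis: no change — [wopota]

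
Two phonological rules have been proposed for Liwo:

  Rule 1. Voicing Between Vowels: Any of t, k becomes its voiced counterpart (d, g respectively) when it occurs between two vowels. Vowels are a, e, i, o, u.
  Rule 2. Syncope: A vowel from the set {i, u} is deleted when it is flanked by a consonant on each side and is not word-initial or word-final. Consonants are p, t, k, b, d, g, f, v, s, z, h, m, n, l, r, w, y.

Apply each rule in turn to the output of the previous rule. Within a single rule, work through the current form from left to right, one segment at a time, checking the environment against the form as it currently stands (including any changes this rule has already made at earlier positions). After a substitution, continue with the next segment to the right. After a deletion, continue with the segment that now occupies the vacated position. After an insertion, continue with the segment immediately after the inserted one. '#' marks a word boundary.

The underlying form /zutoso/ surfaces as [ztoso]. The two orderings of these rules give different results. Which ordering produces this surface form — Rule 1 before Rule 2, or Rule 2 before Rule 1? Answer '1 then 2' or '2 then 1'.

Order 1 then 2:
  1 Voicing Between Vowels: [zutoso] → [zudoso]
  2 Syncope: [zudoso] → [zdoso]
  result: [zdoso]
Order 2 then 1:
  2 Syncope: [zutoso] → [ztoso]
  1 Voicing Between Vowels: no change — [ztoso]
  result: [ztoso]

2 then 1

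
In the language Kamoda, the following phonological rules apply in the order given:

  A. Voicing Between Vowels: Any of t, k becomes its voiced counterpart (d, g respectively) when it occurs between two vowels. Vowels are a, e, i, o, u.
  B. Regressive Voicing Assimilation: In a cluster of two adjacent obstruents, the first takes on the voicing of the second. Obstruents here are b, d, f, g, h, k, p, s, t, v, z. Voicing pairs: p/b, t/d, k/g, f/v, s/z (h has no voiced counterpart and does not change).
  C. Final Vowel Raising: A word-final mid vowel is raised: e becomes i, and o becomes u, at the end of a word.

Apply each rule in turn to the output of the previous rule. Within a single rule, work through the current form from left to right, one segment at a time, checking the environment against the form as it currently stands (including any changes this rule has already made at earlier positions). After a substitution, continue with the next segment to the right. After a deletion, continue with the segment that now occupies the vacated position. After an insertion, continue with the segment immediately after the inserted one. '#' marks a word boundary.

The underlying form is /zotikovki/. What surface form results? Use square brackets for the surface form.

[zodigofki]

A Voicing Between Vowels: [zotikovki] → [zodigovki]
B Regressive Voicing Assimilation: [zodigovki] → [zodigofki]
C Final Vowel Raising: no change — [zodigofki]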